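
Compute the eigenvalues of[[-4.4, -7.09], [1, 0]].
Eigenvalues solve det(λI - A) = 0.
Characteristic polynomial: λ^2 + 4.4*λ + 7.09 = 0.
Roots: -2.2 + 1.5j, -2.2 - 1.5j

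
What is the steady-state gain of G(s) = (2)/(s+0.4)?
DC gain = G(0) = num(0)/den(0) = 2/0.4 = 5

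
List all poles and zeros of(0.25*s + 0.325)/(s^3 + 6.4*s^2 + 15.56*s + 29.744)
Set denominator = 0: s^3 + 6.4*s^2 + 15.56*s + 29.744 = (s + 4.4)(s^2 + 2*s + 6.76) = 0 → Poles: -1 + 2.4j, -1 - 2.4j, -4.4
Set numerator = 0: 0.25*s + 0.325 = 0 → Zeros: -1.3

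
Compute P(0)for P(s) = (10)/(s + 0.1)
DC gain = P(0) = num(0)/den(0) = 10/0.1 = 100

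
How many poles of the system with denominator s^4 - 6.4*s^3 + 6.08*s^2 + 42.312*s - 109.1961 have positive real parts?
s^4 - 6.4*s^3 + 6.08*s^2 + 42.312*s - 109.1961 = (s + 2.7)(s - 3.9)(s^2 - 5.2*s + 10.37). Poles: -2.7, 2.6 + 1.9j, 2.6 - 1.9j, 3.9. RHP poles (Re>0): 3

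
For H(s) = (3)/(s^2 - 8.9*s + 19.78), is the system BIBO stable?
Denominator: s^2 - 8.9*s + 19.78 = (s - 4.3)(s - 4.6). Poles: 4.3, 4.6. All Re(p)<0: No (unstable)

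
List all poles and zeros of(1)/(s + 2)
Set denominator = 0: s + 2 = 0 → Poles: -2
Numerator is a nonzero constant (1) → Zeros: none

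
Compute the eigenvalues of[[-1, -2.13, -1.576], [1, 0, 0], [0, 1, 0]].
Eigenvalues solve det(λI - A) = 0.
Characteristic polynomial: λ^3 + λ^2 + 2.13*λ + 1.576 = 0.
Factor: (λ + 0.8)(λ^2 + 0.2*λ + 1.97) = 0.
Roots: -0.1 + 1.4j, -0.1 - 1.4j, -0.8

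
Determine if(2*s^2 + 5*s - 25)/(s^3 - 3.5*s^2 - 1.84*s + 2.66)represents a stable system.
Denominator: s^3 - 3.5*s^2 - 1.84*s + 2.66 = (s - 0.7)(s - 3.8)(s + 1). Poles: -1, 0.7, 3.8. All Re(p)<0: No (unstable)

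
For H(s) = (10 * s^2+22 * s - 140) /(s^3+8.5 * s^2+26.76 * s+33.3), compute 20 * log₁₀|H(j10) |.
Substitute s = j*10: H(j10) = 0.639774 - 0.843113j.
|H(j10)| = sqrt(Re² + Im²) = 1.058.
20*log₁₀(1.058) = 0.49 dB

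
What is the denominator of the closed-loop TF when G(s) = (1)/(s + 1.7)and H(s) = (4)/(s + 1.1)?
Characteristic poly = G_den * H_den + G_num * H_num = (s^2 + 2.8*s + 1.87) + (4) = s^2 + 2.8*s + 5.87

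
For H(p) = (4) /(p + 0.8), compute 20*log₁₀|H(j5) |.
Substitute p = j*5: H(j5) = 0.124805 - 0.780031j.
|H(j5)| = sqrt(Re² + Im²) = 0.79.
20*log₁₀(0.79) = -2.05 dB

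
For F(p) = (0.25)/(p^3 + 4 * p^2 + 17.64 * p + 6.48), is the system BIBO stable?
Denominator: p^3 + 4*p^2 + 17.64*p + 6.48 = (p + 0.4)(p^2 + 3.6*p + 16.2). Poles: -0.4, -1.8 + 3.6j, -1.8 - 3.6j. All Re(p)<0: Yes (stable)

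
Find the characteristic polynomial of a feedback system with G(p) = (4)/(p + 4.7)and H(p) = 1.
Characteristic poly = G_den * H_den + G_num * H_num = (p + 4.7) + (4) = p + 8.7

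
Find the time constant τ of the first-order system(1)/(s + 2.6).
First-order system: τ = -1/pole. Pole = -2.6. τ = -1/(-2.6) = 0.3846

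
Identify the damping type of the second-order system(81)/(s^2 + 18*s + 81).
Standard form: ωn²/(s²+2ζωn·s+ωn²) gives ωn=9, ζ=1.
Critically damped (ζ = 1)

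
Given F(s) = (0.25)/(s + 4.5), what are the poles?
Set denominator = 0: s + 4.5 = 0 → Poles: -4.5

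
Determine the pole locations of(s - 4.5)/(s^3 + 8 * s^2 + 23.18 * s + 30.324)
Set denominator = 0: s^3 + 8*s^2 + 23.18*s + 30.324 = (s + 4.2)(s^2 + 3.8*s + 7.22) = 0 → Poles: -1.9 + 1.9j, -1.9 - 1.9j, -4.2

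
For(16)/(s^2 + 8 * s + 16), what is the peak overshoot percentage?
Standard form: ωn²/(s²+2ζωn·s+ωn²) → ωn = 4, ζ = 1.
ζ ≥ 1, so the response is non-oscillatory: peak overshoot = 0%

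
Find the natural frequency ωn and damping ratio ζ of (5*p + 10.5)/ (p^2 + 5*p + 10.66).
Underdamped: complex pole -2.5 + 2.1j. ωn = |pole| = 3.265, ζ = -Re(pole)/ωn = 0.7657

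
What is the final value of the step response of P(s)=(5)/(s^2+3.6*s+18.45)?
FVT: lim_{t→∞} y(t) = lim_{s→0} s*Y(s) where Y(s) = P(s)/s.
= lim_{s→0} P(s) = P(0) = num(0)/den(0) = 5/18.45 = 0.271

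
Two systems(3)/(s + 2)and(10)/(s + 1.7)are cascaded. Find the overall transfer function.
Series: H = H₁ · H₂ = (n₁·n₂)/(d₁·d₂).
Num: n₁·n₂ = 30. Den: d₁·d₂ = s^2 + 3.7*s + 3.4.
H(s) = (30)/(s^2 + 3.7*s + 3.4)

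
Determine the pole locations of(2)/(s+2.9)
Set denominator = 0: s + 2.9 = 0 → Poles: -2.9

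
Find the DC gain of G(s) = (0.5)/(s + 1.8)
DC gain = G(0) = num(0)/den(0) = 0.5/1.8 = 0.2778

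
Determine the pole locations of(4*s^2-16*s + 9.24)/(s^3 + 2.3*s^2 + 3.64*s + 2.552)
Set denominator = 0: s^3 + 2.3*s^2 + 3.64*s + 2.552 = (s + 1.1)(s^2 + 1.2*s + 2.32) = 0 → Poles: -0.6 + 1.4j, -0.6 - 1.4j, -1.1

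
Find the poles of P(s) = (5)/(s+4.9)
Set denominator = 0: s + 4.9 = 0 → Poles: -4.9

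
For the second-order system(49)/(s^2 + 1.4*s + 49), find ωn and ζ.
Standard form: ωn²/(s²+2ζωn·s+ωn²).
const=49=ωn² → ωn=7, s coeff=1.4=2ζωn → ζ=0.1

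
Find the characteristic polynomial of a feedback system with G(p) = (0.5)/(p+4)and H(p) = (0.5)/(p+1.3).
Characteristic poly = G_den * H_den + G_num * H_num = (p^2 + 5.3*p + 5.2) + (0.25) = p^2 + 5.3*p + 5.45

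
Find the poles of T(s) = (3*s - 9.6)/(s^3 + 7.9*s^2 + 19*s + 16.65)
Set denominator = 0: s^3 + 7.9*s^2 + 19*s + 16.65 = (s + 4.5)(s^2 + 3.4*s + 3.7) = 0 → Poles: -1.7 + 0.9j, -1.7 - 0.9j, -4.5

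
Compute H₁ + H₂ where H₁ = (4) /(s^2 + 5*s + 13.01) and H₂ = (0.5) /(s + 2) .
Parallel: H = H₁ + H₂ = (n₁·d₂ + n₂·d₁)/(d₁·d₂).
n₁·d₂ = 4*s + 8. n₂·d₁ = 0.5*s^2 + 2.5*s + 6.505. Sum = 0.5*s^2 + 6.5*s + 14.505. d₁·d₂ = s^3 + 7*s^2 + 23.01*s + 26.02.
H(s) = (0.5*s^2 + 6.5*s + 14.505)/(s^3 + 7*s^2 + 23.01*s + 26.02)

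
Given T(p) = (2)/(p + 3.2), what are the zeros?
Numerator is a nonzero constant (2) → Zeros: none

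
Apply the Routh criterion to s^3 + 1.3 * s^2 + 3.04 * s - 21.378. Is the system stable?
Routh array:
s^3: [1, 3.04]; s^2: [1.3, -21.378]; s^1: [19.4846]; s^0: [-21.378]
First column: [1, 1.3, 19.4846, -21.378]. Sign changes = 1.
No, unstable (1 RHP root(s))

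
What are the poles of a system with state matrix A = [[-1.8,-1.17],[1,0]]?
Eigenvalues solve det(λI - A) = 0.
Characteristic polynomial: λ^2 + 1.8*λ + 1.17 = 0.
Roots: -0.9 + 0.6j, -0.9 - 0.6j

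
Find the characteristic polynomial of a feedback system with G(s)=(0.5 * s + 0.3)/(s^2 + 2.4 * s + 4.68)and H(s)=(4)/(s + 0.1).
Characteristic poly = G_den * H_den + G_num * H_num = (s^3 + 2.5*s^2 + 4.92*s + 0.468) + (2*s + 1.2) = s^3 + 2.5*s^2 + 6.92*s + 1.668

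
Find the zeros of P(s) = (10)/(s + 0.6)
Numerator is a nonzero constant (10) → Zeros: none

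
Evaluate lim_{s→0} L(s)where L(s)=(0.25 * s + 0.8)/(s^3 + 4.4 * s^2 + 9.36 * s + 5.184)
DC gain = L(0) = num(0)/den(0) = 0.8/5.184 = 0.1543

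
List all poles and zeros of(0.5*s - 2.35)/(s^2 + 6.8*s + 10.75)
Set denominator = 0: s^2 + 6.8*s + 10.75 = (s + 4.3)(s + 2.5) = 0 → Poles: -2.5, -4.3
Set numerator = 0: 0.5*s - 2.35 = 0 → Zeros: 4.7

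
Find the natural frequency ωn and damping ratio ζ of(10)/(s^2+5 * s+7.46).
Underdamped: complex pole -2.5 + 1.1j. ωn = |pole| = 2.731, ζ = -Re(pole)/ωn = 0.9153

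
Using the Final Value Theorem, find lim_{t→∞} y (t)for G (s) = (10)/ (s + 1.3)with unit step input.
FVT: lim_{t→∞} y(t) = lim_{s→0} s*Y(s) where Y(s) = G(s)/s.
= lim_{s→0} G(s) = G(0) = num(0)/den(0) = 10/1.3 = 7.692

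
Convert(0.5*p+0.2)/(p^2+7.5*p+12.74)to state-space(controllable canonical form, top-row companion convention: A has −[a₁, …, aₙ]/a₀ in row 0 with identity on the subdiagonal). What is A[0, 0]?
Reachable canonical form for den = p^2 + 7.5*p + 12.74: top row of A = -[a₁,a₂,...,aₙ]/a₀, ones on the subdiagonal, zeros elsewhere.
A = [[-7.5, -12.74], [1, 0]].
A[0,0] = -7.5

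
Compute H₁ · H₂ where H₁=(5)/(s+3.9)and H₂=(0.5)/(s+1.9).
Series: H = H₁ · H₂ = (n₁·n₂)/(d₁·d₂).
Num: n₁·n₂ = 2.5. Den: d₁·d₂ = s^2 + 5.8*s + 7.41.
H(s) = (2.5)/(s^2 + 5.8*s + 7.41)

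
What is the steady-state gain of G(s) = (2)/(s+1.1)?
DC gain = G(0) = num(0)/den(0) = 2/1.1 = 1.818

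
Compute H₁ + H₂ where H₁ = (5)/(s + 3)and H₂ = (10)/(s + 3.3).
Parallel: H = H₁ + H₂ = (n₁·d₂ + n₂·d₁)/(d₁·d₂).
n₁·d₂ = 5*s + 16.5. n₂·d₁ = 10*s + 30. Sum = 15*s + 46.5. d₁·d₂ = s^2 + 6.3*s + 9.9.
H(s) = (15*s + 46.5)/(s^2 + 6.3*s + 9.9)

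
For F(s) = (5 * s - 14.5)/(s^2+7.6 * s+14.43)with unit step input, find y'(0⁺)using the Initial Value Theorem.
IVT: y'(0⁺) = lim_{s→∞} s²·Y(s) = lim_{s→∞} s·F(s).
deg(num) = 1, deg(den) = 2, relative degree = 1, so s·F(s) → (leading num)/(leading den) = 5/1 = 5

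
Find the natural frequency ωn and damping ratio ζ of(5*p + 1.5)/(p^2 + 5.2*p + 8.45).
Underdamped: complex pole -2.6 + 1.3j. ωn = |pole| = 2.907, ζ = -Re(pole)/ωn = 0.8944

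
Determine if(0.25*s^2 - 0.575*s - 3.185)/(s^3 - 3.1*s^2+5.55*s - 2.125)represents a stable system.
Denominator: s^3 - 3.1*s^2 + 5.55*s - 2.125 = (s - 0.5)(s^2 - 2.6*s + 4.25). Poles: 0.5, 1.3 + 1.6j, 1.3 - 1.6j. All Re(p)<0: No (unstable)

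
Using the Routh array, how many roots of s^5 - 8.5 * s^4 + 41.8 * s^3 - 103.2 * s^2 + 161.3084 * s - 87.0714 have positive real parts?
Routh array:
s^5: [1, 41.8, 161.3084]; s^4: [-8.5, -103.2, -87.0714]; s^3: [29.6588, 151.065]; s^2: [-59.906, -87.0714]; s^1: [107.957]; s^0: [-87.0714]
First column: [1, -8.5, 29.6588, -59.906, 107.957, -87.0714]. Sign changes = RHP roots = 5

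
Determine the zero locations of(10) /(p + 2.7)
Numerator is a nonzero constant (10) → Zeros: none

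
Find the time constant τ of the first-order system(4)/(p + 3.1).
First-order system: τ = -1/pole. Pole = -3.1. τ = -1/(-3.1) = 0.3226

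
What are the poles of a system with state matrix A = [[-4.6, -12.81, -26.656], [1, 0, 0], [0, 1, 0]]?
Eigenvalues solve det(λI - A) = 0.
Characteristic polynomial: λ^3 + 4.6*λ^2 + 12.81*λ + 26.656 = 0.
Factor: (λ + 3.2)(λ^2 + 1.4*λ + 8.33) = 0.
Roots: -0.7 + 2.8j, -0.7 - 2.8j, -3.2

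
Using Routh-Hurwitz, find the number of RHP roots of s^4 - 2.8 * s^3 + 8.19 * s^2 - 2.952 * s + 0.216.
Routh array:
s^4: [1, 8.19, 0.216]; s^3: [-2.8, -2.952]; s^2: [7.13571, 0.216]; s^1: [-2.86724]; s^0: [0.216]
First column: [1, -2.8, 7.13571, -2.86724, 0.216]. Sign changes = RHP roots = 4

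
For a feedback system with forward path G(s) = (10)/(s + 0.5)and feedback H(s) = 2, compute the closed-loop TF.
Closed-loop T = G/(1+GH).
Numerator: G_num * H_den = 10.
Denominator: G_den * H_den + G_num * H_num = (s + 0.5) + (20) = s + 20.5.
T(s) = (10)/(s + 20.5)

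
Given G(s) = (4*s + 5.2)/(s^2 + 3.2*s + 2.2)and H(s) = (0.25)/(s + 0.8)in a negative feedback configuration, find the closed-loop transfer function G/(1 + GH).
Closed-loop T = G/(1+GH).
Numerator: G_num * H_den = 4*s^2 + 8.4*s + 4.16.
Denominator: G_den * H_den + G_num * H_num = (s^3 + 4*s^2 + 4.76*s + 1.76) + (s + 1.3) = s^3 + 4*s^2 + 5.76*s + 3.06.
T(s) = (4*s^2 + 8.4*s + 4.16)/(s^3 + 4*s^2 + 5.76*s + 3.06)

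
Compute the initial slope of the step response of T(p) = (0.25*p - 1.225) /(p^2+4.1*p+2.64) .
IVT: y'(0⁺) = lim_{p→∞} p²·Y(p) = lim_{p→∞} p·T(p).
deg(num) = 1, deg(den) = 2, relative degree = 1, so p·T(p) → (leading num)/(leading den) = 0.25/1 = 0.25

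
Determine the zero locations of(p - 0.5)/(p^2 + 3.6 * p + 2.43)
Set numerator = 0: p - 0.5 = 0 → Zeros: 0.5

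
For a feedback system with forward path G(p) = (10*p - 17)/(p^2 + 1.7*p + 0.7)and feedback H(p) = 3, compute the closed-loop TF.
Closed-loop T = G/(1+GH).
Numerator: G_num * H_den = 10*p - 17.
Denominator: G_den * H_den + G_num * H_num = (p^2 + 1.7*p + 0.7) + (30*p - 51) = p^2 + 31.7*p - 50.3.
T(p) = (10*p - 17)/(p^2 + 31.7*p - 50.3)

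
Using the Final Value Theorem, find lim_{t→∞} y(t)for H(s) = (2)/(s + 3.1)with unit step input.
FVT: lim_{t→∞} y(t) = lim_{s→0} s*Y(s) where Y(s) = H(s)/s.
= lim_{s→0} H(s) = H(0) = num(0)/den(0) = 2/3.1 = 0.6452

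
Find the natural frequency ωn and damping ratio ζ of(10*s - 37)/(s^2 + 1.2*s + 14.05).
Underdamped: complex pole -0.6 + 3.7j. ωn = |pole| = 3.748, ζ = -Re(pole)/ωn = 0.1601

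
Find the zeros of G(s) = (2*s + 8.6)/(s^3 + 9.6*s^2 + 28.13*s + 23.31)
Set numerator = 0: 2*s + 8.6 = 0 → Zeros: -4.3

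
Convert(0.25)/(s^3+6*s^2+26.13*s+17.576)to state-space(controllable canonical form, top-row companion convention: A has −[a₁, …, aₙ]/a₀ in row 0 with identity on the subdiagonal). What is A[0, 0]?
Reachable canonical form for den = s^3 + 6*s^2 + 26.13*s + 17.576: top row of A = -[a₁,a₂,...,aₙ]/a₀, ones on the subdiagonal, zeros elsewhere.
A = [[-6, -26.13, -17.576], [1, 0, 0], [0, 1, 0]].
A[0,0] = -6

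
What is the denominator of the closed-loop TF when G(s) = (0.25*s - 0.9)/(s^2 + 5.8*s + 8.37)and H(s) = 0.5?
Characteristic poly = G_den * H_den + G_num * H_num = (s^2 + 5.8*s + 8.37) + (0.125*s - 0.45) = s^2 + 5.925*s + 7.92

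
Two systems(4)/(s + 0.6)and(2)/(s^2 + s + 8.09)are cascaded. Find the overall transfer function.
Series: H = H₁ · H₂ = (n₁·n₂)/(d₁·d₂).
Num: n₁·n₂ = 8. Den: d₁·d₂ = s^3 + 1.6*s^2 + 8.69*s + 4.854.
H(s) = (8)/(s^3 + 1.6*s^2 + 8.69*s + 4.854)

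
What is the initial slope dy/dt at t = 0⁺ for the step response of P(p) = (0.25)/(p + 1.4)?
IVT: y'(0⁺) = lim_{p→∞} p²·Y(p) = lim_{p→∞} p·P(p).
deg(num) = 0, deg(den) = 1, relative degree = 1, so p·P(p) → (leading num)/(leading den) = 0.25/1 = 0.25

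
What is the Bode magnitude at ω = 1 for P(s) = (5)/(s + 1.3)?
Substitute s = j*1: P(j1) = 2.41636 - 1.85874j.
|P(j1)| = sqrt(Re² + Im²) = 3.049.
20*log₁₀(3.049) = 9.68 dB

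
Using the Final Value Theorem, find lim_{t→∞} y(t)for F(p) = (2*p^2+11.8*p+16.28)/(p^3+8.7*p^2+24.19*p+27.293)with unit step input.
FVT: lim_{t→∞} y(t) = lim_{p→0} p*Y(p) where Y(p) = F(p)/p.
= lim_{p→0} F(p) = F(0) = num(0)/den(0) = 16.28/27.293 = 0.5965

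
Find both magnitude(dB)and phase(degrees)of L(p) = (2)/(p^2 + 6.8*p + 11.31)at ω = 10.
Substitute p = j*10: L(j10) = -0.0142019 - 0.0108888j.
|L| = 20*log₁₀(sqrt(Re²+Im²)) = -34.94 dB.
∠L = atan2(Im, Re) = -142.52°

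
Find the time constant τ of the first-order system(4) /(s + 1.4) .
First-order system: τ = -1/pole. Pole = -1.4. τ = -1/(-1.4) = 0.7143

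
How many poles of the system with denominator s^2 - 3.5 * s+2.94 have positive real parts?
s^2 - 3.5*s + 2.94 = (s - 2.1)(s - 1.4). Poles: 1.4, 2.1. RHP poles (Re>0): 2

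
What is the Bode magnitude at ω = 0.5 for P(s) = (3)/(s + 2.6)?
Substitute s = j*0.5: P(j0.5) = 1.1127 - 0.21398j.
|P(j0.5)| = sqrt(Re² + Im²) = 1.133.
20*log₁₀(1.133) = 1.09 dB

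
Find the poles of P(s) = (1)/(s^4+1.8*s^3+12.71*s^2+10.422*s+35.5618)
Set denominator = 0: s^4 + 1.8*s^3 + 12.71*s^2 + 10.422*s + 35.5618 = (s^2 + 0.6*s + 5.38)(s^2 + 1.2*s + 6.61) = 0 → Poles: -0.3 + 2.3j, -0.3 - 2.3j, -0.6 + 2.5j, -0.6 - 2.5j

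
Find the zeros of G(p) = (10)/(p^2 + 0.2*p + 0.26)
Numerator is a nonzero constant (10) → Zeros: none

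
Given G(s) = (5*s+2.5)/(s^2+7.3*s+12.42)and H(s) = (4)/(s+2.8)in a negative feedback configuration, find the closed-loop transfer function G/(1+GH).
Closed-loop T = G/(1+GH).
Numerator: G_num * H_den = 5*s^2 + 16.5*s + 7.
Denominator: G_den * H_den + G_num * H_num = (s^3 + 10.1*s^2 + 32.86*s + 34.776) + (20*s + 10) = s^3 + 10.1*s^2 + 52.86*s + 44.776.
T(s) = (5*s^2 + 16.5*s + 7)/(s^3 + 10.1*s^2 + 52.86*s + 44.776)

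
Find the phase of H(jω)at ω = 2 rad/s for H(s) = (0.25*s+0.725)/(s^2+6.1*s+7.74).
Substitute s = j*2: H(j2) = 0.0541155 - 0.0428367j.
∠H(j2) = atan2(Im, Re) = atan2(-0.0428367, 0.0541155) = -38.36°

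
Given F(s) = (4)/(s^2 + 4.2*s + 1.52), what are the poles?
Set denominator = 0: s^2 + 4.2*s + 1.52 = (s + 0.4)(s + 3.8) = 0 → Poles: -0.4, -3.8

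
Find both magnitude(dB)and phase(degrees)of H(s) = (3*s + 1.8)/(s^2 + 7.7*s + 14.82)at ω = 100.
Substitute s = j*100: H(j100) = 0.00212396 - 0.0298807j.
|H| = 20*log₁₀(sqrt(Re²+Im²)) = -30.47 dB.
∠H = atan2(Im, Re) = -85.93°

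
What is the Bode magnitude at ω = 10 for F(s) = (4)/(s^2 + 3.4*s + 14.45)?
Substitute s = j*10: F(j10) = -0.0403785 - 0.0160476j.
|F(j10)| = sqrt(Re² + Im²) = 0.04345.
20*log₁₀(0.04345) = -27.24 dB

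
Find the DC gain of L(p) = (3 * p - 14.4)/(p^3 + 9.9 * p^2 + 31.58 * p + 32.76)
DC gain = L(0) = num(0)/den(0) = -14.4/32.76 = -0.4396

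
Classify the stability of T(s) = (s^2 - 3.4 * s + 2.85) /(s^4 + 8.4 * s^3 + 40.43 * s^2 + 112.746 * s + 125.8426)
Denominator: s^4 + 8.4*s^3 + 40.43*s^2 + 112.746*s + 125.8426 = (s^2 + 5.4*s + 7.54)(s^2 + 3*s + 16.69). Poles: -1.5 + 3.8j, -1.5 - 3.8j, -2.7 + 0.5j, -2.7 - 0.5j. Stable (all poles in LHP)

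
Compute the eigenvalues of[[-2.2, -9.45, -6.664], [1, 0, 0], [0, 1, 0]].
Eigenvalues solve det(λI - A) = 0.
Characteristic polynomial: λ^3 + 2.2*λ^2 + 9.45*λ + 6.664 = 0.
Factor: (λ + 0.8)(λ^2 + 1.4*λ + 8.33) = 0.
Roots: -0.7 + 2.8j, -0.7 - 2.8j, -0.8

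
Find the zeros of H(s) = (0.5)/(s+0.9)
Numerator is a nonzero constant (0.5) → Zeros: none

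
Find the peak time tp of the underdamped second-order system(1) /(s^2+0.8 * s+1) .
Standard form: ωn²/(s²+2ζωn·s+ωn²) → ωn = 1, ζ = 0.4.
ωd = ωn·√(1-ζ²) = 1·√(1-0.4²) = 0.9165.
tp = π/ωd = π/0.9165 = 3.428 s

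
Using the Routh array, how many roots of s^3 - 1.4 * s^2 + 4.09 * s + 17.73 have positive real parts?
Routh array:
s^3: [1, 4.09]; s^2: [-1.4, 17.73]; s^1: [16.7543]; s^0: [17.73]
First column: [1, -1.4, 16.7543, 17.73]. Sign changes = RHP roots = 2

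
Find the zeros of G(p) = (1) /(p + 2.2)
Numerator is a nonzero constant (1) → Zeros: none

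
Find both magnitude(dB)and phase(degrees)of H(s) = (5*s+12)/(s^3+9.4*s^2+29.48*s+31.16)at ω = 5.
Substitute s = j*5: H(j5) = -0.0448506 - 0.127574j.
|H| = 20*log₁₀(sqrt(Re²+Im²)) = -17.38 dB.
∠H = atan2(Im, Re) = -109.37°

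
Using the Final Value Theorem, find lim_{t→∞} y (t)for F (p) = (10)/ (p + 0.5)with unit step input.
FVT: lim_{t→∞} y(t) = lim_{p→0} p*Y(p) where Y(p) = F(p)/p.
= lim_{p→0} F(p) = F(0) = num(0)/den(0) = 10/0.5 = 20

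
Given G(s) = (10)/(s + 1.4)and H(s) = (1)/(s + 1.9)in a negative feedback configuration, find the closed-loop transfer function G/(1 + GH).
Closed-loop T = G/(1+GH).
Numerator: G_num * H_den = 10*s + 19.
Denominator: G_den * H_den + G_num * H_num = (s^2 + 3.3*s + 2.66) + (10) = s^2 + 3.3*s + 12.66.
T(s) = (10*s + 19)/(s^2 + 3.3*s + 12.66)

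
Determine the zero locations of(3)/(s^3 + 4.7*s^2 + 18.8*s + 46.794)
Numerator is a nonzero constant (3) → Zeros: none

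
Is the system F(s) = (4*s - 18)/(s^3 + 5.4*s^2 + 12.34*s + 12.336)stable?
Denominator: s^3 + 5.4*s^2 + 12.34*s + 12.336 = (s + 2.4)(s^2 + 3*s + 5.14). Poles: -1.5 + 1.7j, -1.5 - 1.7j, -2.4. All Re(p)<0: Yes (stable)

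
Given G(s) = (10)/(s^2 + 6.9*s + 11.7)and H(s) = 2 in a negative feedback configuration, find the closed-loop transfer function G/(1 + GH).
Closed-loop T = G/(1+GH).
Numerator: G_num * H_den = 10.
Denominator: G_den * H_den + G_num * H_num = (s^2 + 6.9*s + 11.7) + (20) = s^2 + 6.9*s + 31.7.
T(s) = (10)/(s^2 + 6.9*s + 31.7)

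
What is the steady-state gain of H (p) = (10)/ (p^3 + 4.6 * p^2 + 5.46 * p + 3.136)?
DC gain = H(0) = num(0)/den(0) = 10/3.136 = 3.189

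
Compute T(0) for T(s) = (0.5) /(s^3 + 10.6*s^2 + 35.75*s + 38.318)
DC gain = T(0) = num(0)/den(0) = 0.5/38.318 = 0.01305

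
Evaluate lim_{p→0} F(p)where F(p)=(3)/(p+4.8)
DC gain = F(0) = num(0)/den(0) = 3/4.8 = 0.625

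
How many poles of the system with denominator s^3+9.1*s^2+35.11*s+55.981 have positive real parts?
s^3 + 9.1*s^2 + 35.11*s + 55.981 = (s + 3.7)(s^2 + 5.4*s + 15.13). Poles: -2.7 + 2.8j, -2.7 - 2.8j, -3.7. RHP poles (Re>0): 0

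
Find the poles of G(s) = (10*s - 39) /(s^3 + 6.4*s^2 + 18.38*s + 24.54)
Set denominator = 0: s^3 + 6.4*s^2 + 18.38*s + 24.54 = (s + 3)(s^2 + 3.4*s + 8.18) = 0 → Poles: -1.7 + 2.3j, -1.7 - 2.3j, -3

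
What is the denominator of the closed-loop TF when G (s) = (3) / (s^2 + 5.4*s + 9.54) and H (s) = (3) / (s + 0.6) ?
Characteristic poly = G_den * H_den + G_num * H_num = (s^3 + 6*s^2 + 12.78*s + 5.724) + (9) = s^3 + 6*s^2 + 12.78*s + 14.724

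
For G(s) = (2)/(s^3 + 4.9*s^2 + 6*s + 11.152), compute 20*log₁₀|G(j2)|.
Substitute s = j*2: G(j2) = -0.193387 - 0.091566j.
|G(j2)| = sqrt(Re² + Im²) = 0.214.
20*log₁₀(0.214) = -13.39 dB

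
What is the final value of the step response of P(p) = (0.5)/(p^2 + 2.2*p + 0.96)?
FVT: lim_{t→∞} y(t) = lim_{p→0} p*Y(p) where Y(p) = P(p)/p.
= lim_{p→0} P(p) = P(0) = num(0)/den(0) = 0.5/0.96 = 0.5208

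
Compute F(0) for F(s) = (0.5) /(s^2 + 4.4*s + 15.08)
DC gain = F(0) = num(0)/den(0) = 0.5/15.08 = 0.03316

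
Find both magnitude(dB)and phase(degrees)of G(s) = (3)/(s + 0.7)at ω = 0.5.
Substitute s = j*0.5: G(j0.5) = 2.83784 - 2.02703j.
|G| = 20*log₁₀(sqrt(Re²+Im²)) = 10.85 dB.
∠G = atan2(Im, Re) = -35.54°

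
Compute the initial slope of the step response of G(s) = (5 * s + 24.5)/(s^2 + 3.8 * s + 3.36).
IVT: y'(0⁺) = lim_{s→∞} s²·Y(s) = lim_{s→∞} s·G(s).
deg(num) = 1, deg(den) = 2, relative degree = 1, so s·G(s) → (leading num)/(leading den) = 5/1 = 5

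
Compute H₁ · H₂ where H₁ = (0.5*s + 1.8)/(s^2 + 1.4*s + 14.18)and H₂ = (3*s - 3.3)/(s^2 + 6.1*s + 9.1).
Series: H = H₁ · H₂ = (n₁·n₂)/(d₁·d₂).
Num: n₁·n₂ = 1.5*s^2 + 3.75*s - 5.94. Den: d₁·d₂ = s^4 + 7.5*s^3 + 31.82*s^2 + 99.238*s + 129.038.
H(s) = (1.5*s^2 + 3.75*s - 5.94)/(s^4 + 7.5*s^3 + 31.82*s^2 + 99.238*s + 129.038)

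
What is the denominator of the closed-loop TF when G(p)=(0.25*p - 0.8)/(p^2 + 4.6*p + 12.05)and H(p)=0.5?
Characteristic poly = G_den * H_den + G_num * H_num = (p^2 + 4.6*p + 12.05) + (0.125*p - 0.4) = p^2 + 4.725*p + 11.65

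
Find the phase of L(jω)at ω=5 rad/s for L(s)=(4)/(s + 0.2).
Substitute s = j*5: L(j5) = 0.0319489 - 0.798722j.
∠L(j5) = atan2(Im, Re) = atan2(-0.798722, 0.0319489) = -87.71°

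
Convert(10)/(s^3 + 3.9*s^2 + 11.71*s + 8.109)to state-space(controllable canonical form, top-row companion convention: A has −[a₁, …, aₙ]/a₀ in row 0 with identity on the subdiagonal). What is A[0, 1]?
Reachable canonical form for den = s^3 + 3.9*s^2 + 11.71*s + 8.109: top row of A = -[a₁,a₂,...,aₙ]/a₀, ones on the subdiagonal, zeros elsewhere.
A = [[-3.9, -11.71, -8.109], [1, 0, 0], [0, 1, 0]].
A[0,1] = -11.71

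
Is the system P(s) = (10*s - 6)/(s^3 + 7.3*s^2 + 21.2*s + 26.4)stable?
Denominator: s^3 + 7.3*s^2 + 21.2*s + 26.4 = (s + 3.3)(s^2 + 4*s + 8). Poles: -2 + 2j, -2 - 2j, -3.3. All Re(p)<0: Yes (stable)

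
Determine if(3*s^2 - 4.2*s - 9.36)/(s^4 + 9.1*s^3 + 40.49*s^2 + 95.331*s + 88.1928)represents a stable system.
Denominator: s^4 + 9.1*s^3 + 40.49*s^2 + 95.331*s + 88.1928 = (s + 2.4)(s + 2.7)(s^2 + 4*s + 13.61). Poles: -2 + 3.1j, -2 - 3.1j, -2.4, -2.7. All Re(p)<0: Yes (stable)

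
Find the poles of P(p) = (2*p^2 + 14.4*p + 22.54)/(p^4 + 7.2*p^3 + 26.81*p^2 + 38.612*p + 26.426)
Set denominator = 0: p^4 + 7.2*p^3 + 26.81*p^2 + 38.612*p + 26.426 = (p^2 + 2*p + 1.81)(p^2 + 5.2*p + 14.6) = 0 → Poles: -1 + 0.9j, -1 - 0.9j, -2.6 + 2.8j, -2.6 - 2.8j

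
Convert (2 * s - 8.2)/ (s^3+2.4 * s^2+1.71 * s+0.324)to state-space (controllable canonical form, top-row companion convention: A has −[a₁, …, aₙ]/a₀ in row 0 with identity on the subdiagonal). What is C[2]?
Reachable canonical form: C = numerator coefficients (right-aligned, zero-padded to length n).
num = 2*s - 8.2, C = [[0, 2, -8.2]].
C[2] = -8.2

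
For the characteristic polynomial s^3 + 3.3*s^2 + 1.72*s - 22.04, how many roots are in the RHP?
s^3 + 3.3*s^2 + 1.72*s - 22.04 = (s - 1.9)(s^2 + 5.2*s + 11.6). Poles: -2.6 + 2.2j, -2.6 - 2.2j, 1.9. RHP poles (Re>0): 1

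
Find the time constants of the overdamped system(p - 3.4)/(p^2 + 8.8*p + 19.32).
Overdamped: real poles at -4.2, -4.6. τ = -1/pole → τ₁ = 0.2381, τ₂ = 0.2174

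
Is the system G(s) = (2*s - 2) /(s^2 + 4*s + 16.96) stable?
Denominator: s^2 + 4*s + 16.96. Poles: -2 + 3.6j, -2 - 3.6j. All Re(p)<0: Yes (stable)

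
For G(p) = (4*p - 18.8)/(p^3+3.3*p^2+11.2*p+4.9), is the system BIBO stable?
Denominator: p^3 + 3.3*p^2 + 11.2*p + 4.9 = (p + 0.5)(p^2 + 2.8*p + 9.8). Poles: -0.5, -1.4 + 2.8j, -1.4 - 2.8j. All Re(p)<0: Yes (stable)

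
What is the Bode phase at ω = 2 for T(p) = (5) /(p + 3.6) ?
Substitute p = j*2: T(j2) = 1.06132 - 0.589623j.
∠T(j2) = atan2(Im, Re) = atan2(-0.589623, 1.06132) = -29.05°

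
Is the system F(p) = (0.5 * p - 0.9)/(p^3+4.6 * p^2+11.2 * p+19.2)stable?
Denominator: p^3 + 4.6*p^2 + 11.2*p + 19.2 = (p + 3)(p^2 + 1.6*p + 6.4). Poles: -0.8 + 2.4j, -0.8 - 2.4j, -3. All Re(p)<0: Yes (stable)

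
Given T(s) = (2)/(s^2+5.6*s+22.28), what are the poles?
Set denominator = 0: s^2 + 5.6*s + 22.28 = 0 → Poles: -2.8 + 3.8j, -2.8 - 3.8j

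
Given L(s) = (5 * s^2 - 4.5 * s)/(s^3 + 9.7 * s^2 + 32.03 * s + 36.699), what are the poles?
Set denominator = 0: s^3 + 9.7*s^2 + 32.03*s + 36.699 = (s + 3.9)(s^2 + 5.8*s + 9.41) = 0 → Poles: -2.9 + 1j, -2.9 - 1j, -3.9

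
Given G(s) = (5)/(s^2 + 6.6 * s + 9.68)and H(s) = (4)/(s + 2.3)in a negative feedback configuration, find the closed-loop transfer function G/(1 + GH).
Closed-loop T = G/(1+GH).
Numerator: G_num * H_den = 5*s + 11.5.
Denominator: G_den * H_den + G_num * H_num = (s^3 + 8.9*s^2 + 24.86*s + 22.264) + (20) = s^3 + 8.9*s^2 + 24.86*s + 42.264.
T(s) = (5*s + 11.5)/(s^3 + 8.9*s^2 + 24.86*s + 42.264)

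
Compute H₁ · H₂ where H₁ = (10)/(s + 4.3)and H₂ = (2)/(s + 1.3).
Series: H = H₁ · H₂ = (n₁·n₂)/(d₁·d₂).
Num: n₁·n₂ = 20. Den: d₁·d₂ = s^2 + 5.6*s + 5.59.
H(s) = (20)/(s^2 + 5.6*s + 5.59)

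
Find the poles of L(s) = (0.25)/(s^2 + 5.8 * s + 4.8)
Set denominator = 0: s^2 + 5.8*s + 4.8 = (s + 4.8)(s + 1) = 0 → Poles: -1, -4.8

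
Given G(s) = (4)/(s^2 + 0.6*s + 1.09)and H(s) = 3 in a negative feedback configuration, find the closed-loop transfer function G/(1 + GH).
Closed-loop T = G/(1+GH).
Numerator: G_num * H_den = 4.
Denominator: G_den * H_den + G_num * H_num = (s^2 + 0.6*s + 1.09) + (12) = s^2 + 0.6*s + 13.09.
T(s) = (4)/(s^2 + 0.6*s + 13.09)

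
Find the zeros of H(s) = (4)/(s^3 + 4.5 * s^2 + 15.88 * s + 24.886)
Numerator is a nonzero constant (4) → Zeros: none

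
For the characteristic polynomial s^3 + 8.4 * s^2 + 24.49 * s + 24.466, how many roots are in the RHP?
s^3 + 8.4*s^2 + 24.49*s + 24.466 = (s + 2.6)(s^2 + 5.8*s + 9.41). Poles: -2.6, -2.9 + 1j, -2.9 - 1j. RHP poles (Re>0): 0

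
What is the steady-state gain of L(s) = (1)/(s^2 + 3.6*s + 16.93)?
DC gain = L(0) = num(0)/den(0) = 1/16.93 = 0.05907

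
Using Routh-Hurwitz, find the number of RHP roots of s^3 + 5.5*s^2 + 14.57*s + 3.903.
Routh array:
s^3: [1, 14.57]; s^2: [5.5, 3.903]; s^1: [13.8604]; s^0: [3.903]
First column: [1, 5.5, 13.8604, 3.903]. Sign changes = RHP roots = 0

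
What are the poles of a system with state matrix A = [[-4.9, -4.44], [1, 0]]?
Eigenvalues solve det(λI - A) = 0.
Characteristic polynomial: λ^2 + 4.9*λ + 4.44 = 0.
Factor: (λ + 3.7)(λ + 1.2) = 0.
Roots: -1.2, -3.7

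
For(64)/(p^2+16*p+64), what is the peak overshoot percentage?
Standard form: ωn²/(p²+2ζωn·p+ωn²) → ωn = 8, ζ = 1.
ζ ≥ 1, so the response is non-oscillatory: peak overshoot = 0%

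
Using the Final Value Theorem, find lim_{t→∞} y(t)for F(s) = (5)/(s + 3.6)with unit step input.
FVT: lim_{t→∞} y(t) = lim_{s→0} s*Y(s) where Y(s) = F(s)/s.
= lim_{s→0} F(s) = F(0) = num(0)/den(0) = 5/3.6 = 1.389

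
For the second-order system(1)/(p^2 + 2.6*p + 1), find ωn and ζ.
Standard form: ωn²/(p²+2ζωn·p+ωn²).
const=1=ωn² → ωn=1, p coeff=2.6=2ζωn → ζ=1.3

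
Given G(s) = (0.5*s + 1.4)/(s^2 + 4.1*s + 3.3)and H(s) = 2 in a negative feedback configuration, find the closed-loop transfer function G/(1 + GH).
Closed-loop T = G/(1+GH).
Numerator: G_num * H_den = 0.5*s + 1.4.
Denominator: G_den * H_den + G_num * H_num = (s^2 + 4.1*s + 3.3) + (s + 2.8) = s^2 + 5.1*s + 6.1.
T(s) = (0.5*s + 1.4)/(s^2 + 5.1*s + 6.1)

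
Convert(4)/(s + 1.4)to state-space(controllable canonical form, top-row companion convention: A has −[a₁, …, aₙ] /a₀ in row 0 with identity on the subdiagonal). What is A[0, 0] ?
Reachable canonical form for den = s + 1.4: top row of A = -[a₁,a₂,...,aₙ]/a₀, ones on the subdiagonal, zeros elsewhere.
A = [[-1.4]].
A[0,0] = -1.4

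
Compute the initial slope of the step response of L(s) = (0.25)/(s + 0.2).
IVT: y'(0⁺) = lim_{s→∞} s²·Y(s) = lim_{s→∞} s·L(s).
deg(num) = 0, deg(den) = 1, relative degree = 1, so s·L(s) → (leading num)/(leading den) = 0.25/1 = 0.25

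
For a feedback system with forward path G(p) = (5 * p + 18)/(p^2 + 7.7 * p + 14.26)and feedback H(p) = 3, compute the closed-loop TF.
Closed-loop T = G/(1+GH).
Numerator: G_num * H_den = 5*p + 18.
Denominator: G_den * H_den + G_num * H_num = (p^2 + 7.7*p + 14.26) + (15*p + 54) = p^2 + 22.7*p + 68.26.
T(p) = (5*p + 18)/(p^2 + 22.7*p + 68.26)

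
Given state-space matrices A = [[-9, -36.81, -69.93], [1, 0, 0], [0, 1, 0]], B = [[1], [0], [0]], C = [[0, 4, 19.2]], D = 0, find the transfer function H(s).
H(s) = C(sI - A)⁻¹B + D.
Characteristic polynomial det(sI - A) = s^3 + 9*s^2 + 36.81*s + 69.93.
Numerator from C·adj(sI-A)·B + D·det(sI-A) = 4*s + 19.2.
H(s) = (4*s + 19.2)/(s^3 + 9*s^2 + 36.81*s + 69.93)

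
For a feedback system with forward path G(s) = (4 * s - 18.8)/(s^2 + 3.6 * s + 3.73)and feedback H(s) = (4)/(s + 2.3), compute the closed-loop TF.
Closed-loop T = G/(1+GH).
Numerator: G_num * H_den = 4*s^2 - 9.6*s - 43.24.
Denominator: G_den * H_den + G_num * H_num = (s^3 + 5.9*s^2 + 12.01*s + 8.579) + (16*s - 75.2) = s^3 + 5.9*s^2 + 28.01*s - 66.621.
T(s) = (4*s^2 - 9.6*s - 43.24)/(s^3 + 5.9*s^2 + 28.01*s - 66.621)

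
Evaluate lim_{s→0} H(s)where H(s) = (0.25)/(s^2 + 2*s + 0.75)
DC gain = H(0) = num(0)/den(0) = 0.25/0.75 = 0.3333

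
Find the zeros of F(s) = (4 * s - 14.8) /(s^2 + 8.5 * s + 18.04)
Set numerator = 0: 4*s - 14.8 = 0 → Zeros: 3.7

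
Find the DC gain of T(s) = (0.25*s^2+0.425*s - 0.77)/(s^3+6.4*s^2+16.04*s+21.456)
DC gain = T(0) = num(0)/den(0) = -0.77/21.456 = -0.03589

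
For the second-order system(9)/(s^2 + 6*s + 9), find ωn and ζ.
Standard form: ωn²/(s²+2ζωn·s+ωn²).
const=9=ωn² → ωn=3, s coeff=6=2ζωn → ζ=1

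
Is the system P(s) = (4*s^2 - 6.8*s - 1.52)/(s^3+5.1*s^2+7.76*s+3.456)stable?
Denominator: s^3 + 5.1*s^2 + 7.76*s + 3.456 = (s + 0.8)(s + 2.7)(s + 1.6). Poles: -0.8, -1.6, -2.7. All Re(p)<0: Yes (stable)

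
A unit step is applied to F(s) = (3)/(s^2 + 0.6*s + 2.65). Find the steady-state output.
FVT: lim_{t→∞} y(t) = lim_{s→0} s*Y(s) where Y(s) = F(s)/s.
= lim_{s→0} F(s) = F(0) = num(0)/den(0) = 3/2.65 = 1.132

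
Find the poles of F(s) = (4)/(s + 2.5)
Set denominator = 0: s + 2.5 = 0 → Poles: -2.5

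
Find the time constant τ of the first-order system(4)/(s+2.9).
First-order system: τ = -1/pole. Pole = -2.9. τ = -1/(-2.9) = 0.3448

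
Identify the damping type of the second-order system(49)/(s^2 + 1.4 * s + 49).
Standard form: ωn²/(s²+2ζωn·s+ωn²) gives ωn=7, ζ=0.1.
Underdamped (ζ = 0.1 < 1)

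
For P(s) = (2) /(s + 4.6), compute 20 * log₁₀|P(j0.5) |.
Substitute s = j*0.5: P(j0.5) = 0.429706 - 0.0467071j.
|P(j0.5)| = sqrt(Re² + Im²) = 0.4322.
20*log₁₀(0.4322) = -7.29 dB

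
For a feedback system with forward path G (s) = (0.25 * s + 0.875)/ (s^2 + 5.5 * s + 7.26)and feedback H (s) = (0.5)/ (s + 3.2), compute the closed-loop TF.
Closed-loop T = G/(1+GH).
Numerator: G_num * H_den = 0.25*s^2 + 1.675*s + 2.8.
Denominator: G_den * H_den + G_num * H_num = (s^3 + 8.7*s^2 + 24.86*s + 23.232) + (0.125*s + 0.4375) = s^3 + 8.7*s^2 + 24.985*s + 23.6695.
T(s) = (0.25*s^2 + 1.675*s + 2.8)/(s^3 + 8.7*s^2 + 24.985*s + 23.6695)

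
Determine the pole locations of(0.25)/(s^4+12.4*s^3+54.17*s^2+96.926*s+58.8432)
Set denominator = 0: s^4 + 12.4*s^3 + 54.17*s^2 + 96.926*s + 58.8432 = (s + 4.1)(s + 2.4)(s + 4.6)(s + 1.3) = 0 → Poles: -1.3, -2.4, -4.1, -4.6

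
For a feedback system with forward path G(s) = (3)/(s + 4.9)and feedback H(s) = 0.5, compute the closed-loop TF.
Closed-loop T = G/(1+GH).
Numerator: G_num * H_den = 3.
Denominator: G_den * H_den + G_num * H_num = (s + 4.9) + (1.5) = s + 6.4.
T(s) = (3)/(s + 6.4)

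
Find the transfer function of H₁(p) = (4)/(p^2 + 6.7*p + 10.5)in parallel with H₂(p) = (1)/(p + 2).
Parallel: H = H₁ + H₂ = (n₁·d₂ + n₂·d₁)/(d₁·d₂).
n₁·d₂ = 4*p + 8. n₂·d₁ = p^2 + 6.7*p + 10.5. Sum = p^2 + 10.7*p + 18.5. d₁·d₂ = p^3 + 8.7*p^2 + 23.9*p + 21.
H(p) = (p^2 + 10.7*p + 18.5)/(p^3 + 8.7*p^2 + 23.9*p + 21)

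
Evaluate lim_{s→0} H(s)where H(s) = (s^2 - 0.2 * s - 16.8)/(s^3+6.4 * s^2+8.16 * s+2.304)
DC gain = H(0) = num(0)/den(0) = -16.8/2.304 = -7.292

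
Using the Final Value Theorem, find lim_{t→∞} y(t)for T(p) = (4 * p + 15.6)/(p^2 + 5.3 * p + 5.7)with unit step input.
FVT: lim_{t→∞} y(t) = lim_{p→0} p*Y(p) where Y(p) = T(p)/p.
= lim_{p→0} T(p) = T(0) = num(0)/den(0) = 15.6/5.7 = 2.737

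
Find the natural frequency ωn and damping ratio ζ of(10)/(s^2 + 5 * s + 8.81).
Underdamped: complex pole -2.5 + 1.6j. ωn = |pole| = 2.968, ζ = -Re(pole)/ωn = 0.8423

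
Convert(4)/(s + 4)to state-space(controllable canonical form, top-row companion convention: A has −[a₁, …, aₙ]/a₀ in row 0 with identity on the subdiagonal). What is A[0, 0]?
Reachable canonical form for den = s + 4: top row of A = -[a₁,a₂,...,aₙ]/a₀, ones on the subdiagonal, zeros elsewhere.
A = [[-4]].
A[0,0] = -4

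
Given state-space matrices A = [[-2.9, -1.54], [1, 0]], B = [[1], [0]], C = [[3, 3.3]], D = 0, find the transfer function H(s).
H(s) = C(sI - A)⁻¹B + D.
Characteristic polynomial det(sI - A) = s^2 + 2.9*s + 1.54.
Numerator from C·adj(sI-A)·B + D·det(sI-A) = 3*s + 3.3.
H(s) = (3*s + 3.3)/(s^2 + 2.9*s + 1.54)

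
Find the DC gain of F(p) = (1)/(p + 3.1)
DC gain = F(0) = num(0)/den(0) = 1/3.1 = 0.3226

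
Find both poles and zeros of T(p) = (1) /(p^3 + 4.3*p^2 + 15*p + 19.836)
Set denominator = 0: p^3 + 4.3*p^2 + 15*p + 19.836 = (p + 1.9)(p^2 + 2.4*p + 10.44) = 0 → Poles: -1.2 + 3j, -1.2 - 3j, -1.9
Numerator is a nonzero constant (1) → Zeros: none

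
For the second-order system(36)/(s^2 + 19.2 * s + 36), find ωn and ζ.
Standard form: ωn²/(s²+2ζωn·s+ωn²).
const=36=ωn² → ωn=6, s coeff=19.2=2ζωn → ζ=1.6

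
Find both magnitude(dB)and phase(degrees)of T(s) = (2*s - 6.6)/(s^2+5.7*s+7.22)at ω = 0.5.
Substitute s = j*0.5: T(j0.5) = -0.761013 + 0.454646j.
|T| = 20*log₁₀(sqrt(Re²+Im²)) = -1.05 dB.
∠T = atan2(Im, Re) = 149.14°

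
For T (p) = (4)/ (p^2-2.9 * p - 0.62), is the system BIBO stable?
Denominator: p^2 - 2.9*p - 0.62 = (p - 3.1)(p + 0.2). Poles: -0.2, 3.1. All Re(p)<0: No (unstable)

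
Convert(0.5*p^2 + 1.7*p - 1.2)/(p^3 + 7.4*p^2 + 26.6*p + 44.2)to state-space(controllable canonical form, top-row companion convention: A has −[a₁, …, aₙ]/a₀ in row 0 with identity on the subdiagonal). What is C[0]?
Reachable canonical form: C = numerator coefficients (right-aligned, zero-padded to length n).
num = 0.5*p^2 + 1.7*p - 1.2, C = [[0.5, 1.7, -1.2]].
C[0] = 0.5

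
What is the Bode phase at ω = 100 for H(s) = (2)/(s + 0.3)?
Substitute s = j*100: H(j100) = 5.99995e-05 - 0.0199998j.
∠H(j100) = atan2(Im, Re) = atan2(-0.0199998, 5.99995e-05) = -89.83°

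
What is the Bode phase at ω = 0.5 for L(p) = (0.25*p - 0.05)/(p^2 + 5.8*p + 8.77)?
Substitute p = j*0.5: L(j0.5) = -0.000783947 + 0.0149382j.
∠L(j0.5) = atan2(Im, Re) = atan2(0.0149382, -0.000783947) = 93.00°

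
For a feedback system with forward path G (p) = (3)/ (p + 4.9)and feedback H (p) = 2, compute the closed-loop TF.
Closed-loop T = G/(1+GH).
Numerator: G_num * H_den = 3.
Denominator: G_den * H_den + G_num * H_num = (p + 4.9) + (6) = p + 10.9.
T(p) = (3)/(p + 10.9)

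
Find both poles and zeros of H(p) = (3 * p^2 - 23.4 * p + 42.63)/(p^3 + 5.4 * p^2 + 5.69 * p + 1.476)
Set denominator = 0: p^3 + 5.4*p^2 + 5.69*p + 1.476 = (p + 4.1)(p + 0.4)(p + 0.9) = 0 → Poles: -0.4, -0.9, -4.1
Set numerator = 0: 3*p^2 - 23.4*p + 42.63 = 3*(p - 4.9)(p - 2.9) = 0 → Zeros: 2.9, 4.9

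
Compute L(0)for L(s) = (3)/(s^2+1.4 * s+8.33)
DC gain = L(0) = num(0)/den(0) = 3/8.33 = 0.3601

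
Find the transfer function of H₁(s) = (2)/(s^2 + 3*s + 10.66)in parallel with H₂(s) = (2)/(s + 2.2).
Parallel: H = H₁ + H₂ = (n₁·d₂ + n₂·d₁)/(d₁·d₂).
n₁·d₂ = 2*s + 4.4. n₂·d₁ = 2*s^2 + 6*s + 21.32. Sum = 2*s^2 + 8*s + 25.72. d₁·d₂ = s^3 + 5.2*s^2 + 17.26*s + 23.452.
H(s) = (2*s^2 + 8*s + 25.72)/(s^3 + 5.2*s^2 + 17.26*s + 23.452)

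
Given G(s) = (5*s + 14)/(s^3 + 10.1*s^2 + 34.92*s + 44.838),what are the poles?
Set denominator = 0: s^3 + 10.1*s^2 + 34.92*s + 44.838 = (s + 4.7)(s^2 + 5.4*s + 9.54) = 0 → Poles: -2.7 + 1.5j, -2.7 - 1.5j, -4.7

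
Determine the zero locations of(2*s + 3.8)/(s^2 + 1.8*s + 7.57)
Set numerator = 0: 2*s + 3.8 = 0 → Zeros: -1.9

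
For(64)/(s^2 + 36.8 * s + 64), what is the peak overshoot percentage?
Standard form: ωn²/(s²+2ζωn·s+ωn²) → ωn = 8, ζ = 2.3.
ζ ≥ 1, so the response is non-oscillatory: peak overshoot = 0%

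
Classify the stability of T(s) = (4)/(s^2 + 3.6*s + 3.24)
Denominator: s^2 + 3.6*s + 3.24 = (s + 1.8)(s + 1.8). Poles: -1.8, -1.8. Stable (all poles in LHP)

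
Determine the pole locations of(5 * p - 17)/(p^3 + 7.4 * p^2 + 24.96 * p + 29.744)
Set denominator = 0: p^3 + 7.4*p^2 + 24.96*p + 29.744 = (p + 2.2)(p^2 + 5.2*p + 13.52) = 0 → Poles: -2.2, -2.6 + 2.6j, -2.6 - 2.6j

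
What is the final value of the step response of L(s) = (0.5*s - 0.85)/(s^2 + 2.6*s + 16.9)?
FVT: lim_{t→∞} y(t) = lim_{s→0} s*Y(s) where Y(s) = L(s)/s.
= lim_{s→0} L(s) = L(0) = num(0)/den(0) = -0.85/16.9 = -0.0503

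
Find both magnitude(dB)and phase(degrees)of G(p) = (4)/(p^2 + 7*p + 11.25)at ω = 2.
Substitute p = j*2: G(j2) = 0.116671 - 0.225295j.
|G| = 20*log₁₀(sqrt(Re²+Im²)) = -11.91 dB.
∠G = atan2(Im, Re) = -62.62°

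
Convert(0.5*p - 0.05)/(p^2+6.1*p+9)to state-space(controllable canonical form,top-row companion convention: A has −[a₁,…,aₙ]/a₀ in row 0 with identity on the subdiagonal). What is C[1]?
Reachable canonical form: C = numerator coefficients (right-aligned, zero-padded to length n).
num = 0.5*p - 0.05, C = [[0.5, -0.05]].
C[1] = -0.05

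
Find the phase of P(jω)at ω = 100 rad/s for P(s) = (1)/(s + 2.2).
Substitute s = j*100: P(j100) = 0.000219894 - 0.00999516j.
∠P(j100) = atan2(Im, Re) = atan2(-0.00999516, 0.000219894) = -88.74°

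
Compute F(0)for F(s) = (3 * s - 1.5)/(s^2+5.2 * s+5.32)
DC gain = F(0) = num(0)/den(0) = -1.5/5.32 = -0.282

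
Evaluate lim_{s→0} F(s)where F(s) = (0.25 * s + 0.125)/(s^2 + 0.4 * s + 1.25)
DC gain = F(0) = num(0)/den(0) = 0.125/1.25 = 0.1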